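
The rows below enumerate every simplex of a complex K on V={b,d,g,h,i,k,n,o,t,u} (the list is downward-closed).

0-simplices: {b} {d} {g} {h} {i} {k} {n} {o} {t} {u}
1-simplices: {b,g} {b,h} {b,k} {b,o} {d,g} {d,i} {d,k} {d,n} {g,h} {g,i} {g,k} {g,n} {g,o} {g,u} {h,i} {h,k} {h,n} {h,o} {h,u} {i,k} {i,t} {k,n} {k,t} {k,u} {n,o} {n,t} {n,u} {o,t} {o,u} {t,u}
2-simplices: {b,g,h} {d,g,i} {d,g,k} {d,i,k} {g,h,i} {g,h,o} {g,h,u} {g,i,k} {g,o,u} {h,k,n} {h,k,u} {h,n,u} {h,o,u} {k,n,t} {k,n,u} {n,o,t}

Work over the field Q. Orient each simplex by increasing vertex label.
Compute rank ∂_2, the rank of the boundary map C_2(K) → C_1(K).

n_0=10 n_1=30 n_2=16  [Q]
∂1: piv[bg,bh,bk,bo,dg,di,dn,gu,it] rk=9  ker:dk,gh,gi,gk,gn,go,hi,hk,hn,ho,hu,ik,kn,kt,ku,no,nt,nu,ot,ou,tu
∂2: piv[bgh,dgi,dgk,dik,ghi,gho,ghu,gou,hkn,hku,hnu,knt,not] rk=13  ker:gik,hou,knu
rk∂_2=13

rank∂_2=13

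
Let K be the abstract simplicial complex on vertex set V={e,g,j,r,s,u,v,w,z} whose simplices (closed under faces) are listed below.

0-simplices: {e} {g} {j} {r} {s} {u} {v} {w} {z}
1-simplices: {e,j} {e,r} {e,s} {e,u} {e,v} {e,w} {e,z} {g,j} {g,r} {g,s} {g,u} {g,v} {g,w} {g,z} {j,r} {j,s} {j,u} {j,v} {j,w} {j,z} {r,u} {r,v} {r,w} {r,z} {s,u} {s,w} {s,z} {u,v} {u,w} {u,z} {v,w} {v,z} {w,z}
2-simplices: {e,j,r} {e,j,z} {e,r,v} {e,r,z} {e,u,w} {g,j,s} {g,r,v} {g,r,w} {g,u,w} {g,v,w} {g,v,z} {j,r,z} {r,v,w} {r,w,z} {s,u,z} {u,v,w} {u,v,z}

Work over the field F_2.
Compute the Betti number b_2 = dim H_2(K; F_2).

b_2=2

n_0=9 n_1=33 n_2=17  [Z2]
∂1: piv[ej,er,es,eu,ev,ew,ez,gj] rk=8  ker:gr,gs,gu,gv,gw,gz,jr,js,ju,jv,jw,jz,ru,rv,rw,rz,su,sw,sz,uv,uw,uz,vw,vz,wz
∂2: piv[ejr,ejz,erv,erz,euw,gjs,grv,grw,guw,gvw,gvz,rwz,suz,uvw,uvz] rk=15  ker:jrz,rvw
b_2=(17−15)−0=2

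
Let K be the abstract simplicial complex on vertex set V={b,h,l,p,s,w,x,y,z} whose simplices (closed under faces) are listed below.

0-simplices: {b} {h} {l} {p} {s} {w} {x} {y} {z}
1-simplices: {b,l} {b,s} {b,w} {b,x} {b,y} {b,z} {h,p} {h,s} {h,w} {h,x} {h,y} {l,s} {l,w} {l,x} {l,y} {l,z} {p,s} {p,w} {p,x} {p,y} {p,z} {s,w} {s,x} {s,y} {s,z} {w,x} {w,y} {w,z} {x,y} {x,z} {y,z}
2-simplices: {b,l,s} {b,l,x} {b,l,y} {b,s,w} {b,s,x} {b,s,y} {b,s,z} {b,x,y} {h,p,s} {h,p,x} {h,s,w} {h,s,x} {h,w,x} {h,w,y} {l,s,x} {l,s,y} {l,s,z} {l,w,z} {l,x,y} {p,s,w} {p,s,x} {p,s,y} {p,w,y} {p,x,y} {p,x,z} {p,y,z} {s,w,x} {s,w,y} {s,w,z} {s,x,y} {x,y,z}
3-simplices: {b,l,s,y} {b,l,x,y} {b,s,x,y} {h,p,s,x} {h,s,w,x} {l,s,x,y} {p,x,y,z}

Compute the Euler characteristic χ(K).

χ(K)=2

n_0=9 n_1=31 n_2=31 n_3=7
χ=+9−31+31−7=2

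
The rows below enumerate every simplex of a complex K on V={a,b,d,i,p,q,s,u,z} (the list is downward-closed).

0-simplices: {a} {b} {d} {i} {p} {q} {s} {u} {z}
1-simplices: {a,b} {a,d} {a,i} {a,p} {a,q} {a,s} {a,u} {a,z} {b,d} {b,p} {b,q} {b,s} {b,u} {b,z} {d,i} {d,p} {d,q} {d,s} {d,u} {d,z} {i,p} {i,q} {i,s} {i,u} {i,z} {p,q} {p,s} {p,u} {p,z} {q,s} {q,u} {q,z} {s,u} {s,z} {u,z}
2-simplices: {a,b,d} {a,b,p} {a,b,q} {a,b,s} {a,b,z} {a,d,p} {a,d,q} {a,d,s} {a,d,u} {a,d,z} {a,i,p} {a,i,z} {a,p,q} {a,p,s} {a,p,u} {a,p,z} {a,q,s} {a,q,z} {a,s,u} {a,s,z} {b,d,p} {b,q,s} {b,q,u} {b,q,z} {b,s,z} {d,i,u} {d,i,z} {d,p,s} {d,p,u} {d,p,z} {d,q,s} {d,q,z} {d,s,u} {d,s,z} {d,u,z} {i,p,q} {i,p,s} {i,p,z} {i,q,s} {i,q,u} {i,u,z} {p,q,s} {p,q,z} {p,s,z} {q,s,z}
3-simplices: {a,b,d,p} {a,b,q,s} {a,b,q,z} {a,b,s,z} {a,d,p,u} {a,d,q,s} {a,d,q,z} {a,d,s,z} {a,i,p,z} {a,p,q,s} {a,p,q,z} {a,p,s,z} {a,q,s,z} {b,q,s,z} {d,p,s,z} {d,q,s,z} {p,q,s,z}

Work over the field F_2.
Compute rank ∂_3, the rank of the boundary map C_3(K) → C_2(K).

rank∂_3=14

n_0=9 n_1=35 n_2=45 n_3=17  [Z2]
∂1: piv[ab,ad,ai,ap,aq,as,au,az] rk=8  ker:bd,bp,bq,bs,bu,bz,di,dp,dq,ds,du,dz,ip,iq,is,iu,iz,pq,ps,pu,pz,qs,qu,qz,su,sz,uz
∂2: piv[abd,abp,abq,abs,abz,adp,adq,ads,adu,adz,aip,aiz,apq,aps,apu,apz,aqs,aqz,asu,asz,bqu,diu,diz,duz,ipq,ips,iqu] rk=27  ker:bdp,bqs,bqz,bsz,dps,dpu,dpz,dqs,dqz,dsu,dsz,ipz,iqs,iuz,pqs,pqz,psz,qsz
∂3: piv[abdp,abqs,abqz,absz,adpu,adqs,adqz,adsz,aipz,apqs,apqz,apsz,aqsz,dpsz] rk=14  ker:bqsz,dqsz,pqsz
rk∂_3=14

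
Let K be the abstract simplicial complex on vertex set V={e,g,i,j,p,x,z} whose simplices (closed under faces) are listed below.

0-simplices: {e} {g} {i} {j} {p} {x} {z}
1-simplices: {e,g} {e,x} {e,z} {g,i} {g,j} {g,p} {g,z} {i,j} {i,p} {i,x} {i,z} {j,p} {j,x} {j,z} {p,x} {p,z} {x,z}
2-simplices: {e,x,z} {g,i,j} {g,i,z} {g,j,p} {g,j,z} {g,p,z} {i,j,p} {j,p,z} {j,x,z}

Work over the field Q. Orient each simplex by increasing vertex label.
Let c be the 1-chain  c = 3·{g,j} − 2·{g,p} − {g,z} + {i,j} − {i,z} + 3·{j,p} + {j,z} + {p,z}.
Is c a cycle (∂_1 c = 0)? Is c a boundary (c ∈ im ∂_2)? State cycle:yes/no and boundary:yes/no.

n_0=7 n_1=17 n_2=9  [Q]
∂1: piv[eg,ex,ez,gi,gj,gp] rk=6  ker:gz,ij,ip,ix,iz,jp,jx,jz,px,pz,xz
∂2: piv[exz,gij,giz,gjp,gjz,gpz,ijp,jxz] rk=8  ker:jpz
∂1c = 0
c vs im∂2: reduces to 0 ⇒ boundary

cycle:yes boundary:yes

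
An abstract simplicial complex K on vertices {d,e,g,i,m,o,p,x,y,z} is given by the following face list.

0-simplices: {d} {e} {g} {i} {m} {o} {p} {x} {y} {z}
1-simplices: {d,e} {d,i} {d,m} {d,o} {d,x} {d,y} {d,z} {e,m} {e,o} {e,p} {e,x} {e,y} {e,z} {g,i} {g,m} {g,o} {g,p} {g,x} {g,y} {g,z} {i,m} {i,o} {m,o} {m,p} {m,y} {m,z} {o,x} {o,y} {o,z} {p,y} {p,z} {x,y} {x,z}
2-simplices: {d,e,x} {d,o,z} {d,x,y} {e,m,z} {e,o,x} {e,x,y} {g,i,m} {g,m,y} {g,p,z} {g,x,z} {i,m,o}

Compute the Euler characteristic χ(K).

χ(K)=-12

n_0=10 n_1=33 n_2=11
χ=+10−33+11=-12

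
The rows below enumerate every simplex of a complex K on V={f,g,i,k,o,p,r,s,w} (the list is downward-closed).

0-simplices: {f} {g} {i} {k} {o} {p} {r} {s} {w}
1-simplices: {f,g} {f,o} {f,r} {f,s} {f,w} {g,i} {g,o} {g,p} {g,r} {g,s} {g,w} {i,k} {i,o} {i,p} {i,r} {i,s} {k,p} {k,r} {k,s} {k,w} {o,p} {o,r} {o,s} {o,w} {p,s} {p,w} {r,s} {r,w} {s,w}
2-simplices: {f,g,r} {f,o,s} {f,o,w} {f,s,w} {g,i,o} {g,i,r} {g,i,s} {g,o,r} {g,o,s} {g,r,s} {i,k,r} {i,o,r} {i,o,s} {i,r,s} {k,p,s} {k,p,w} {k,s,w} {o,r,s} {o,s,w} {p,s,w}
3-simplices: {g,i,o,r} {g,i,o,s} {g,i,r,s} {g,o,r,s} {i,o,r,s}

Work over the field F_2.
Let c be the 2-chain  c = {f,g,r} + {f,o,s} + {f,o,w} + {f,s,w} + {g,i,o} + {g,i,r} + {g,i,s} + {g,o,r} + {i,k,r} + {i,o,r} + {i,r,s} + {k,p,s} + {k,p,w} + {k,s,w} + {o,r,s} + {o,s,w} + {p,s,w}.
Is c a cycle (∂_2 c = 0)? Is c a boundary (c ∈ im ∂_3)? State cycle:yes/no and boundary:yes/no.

n_0=9 n_1=29 n_2=20 n_3=5  [Z2]
∂1: piv[fg,fo,fr,fs,fw,gi,gp,ik] rk=8  ker:go,gr,gs,gw,io,ip,ir,is,kp,kr,ks,kw,op,or,os,ow,ps,pw,rs,rw,sw
∂2: piv[fgr,fos,fow,fsw,gio,gir,gis,gor,gos,grs,ikr,kps,kpw,ksw] rk=14  ker:ior,ios,irs,ors,osw,psw
∂3: piv[gior,gios,girs,gors] rk=4  ker:iors
∂2c = {f,g} + {f,r} + {g,i} + {g,r} + {g,s} + {i,k} + {k,r} + {o,r} + {o,s}

cycle:no boundary:no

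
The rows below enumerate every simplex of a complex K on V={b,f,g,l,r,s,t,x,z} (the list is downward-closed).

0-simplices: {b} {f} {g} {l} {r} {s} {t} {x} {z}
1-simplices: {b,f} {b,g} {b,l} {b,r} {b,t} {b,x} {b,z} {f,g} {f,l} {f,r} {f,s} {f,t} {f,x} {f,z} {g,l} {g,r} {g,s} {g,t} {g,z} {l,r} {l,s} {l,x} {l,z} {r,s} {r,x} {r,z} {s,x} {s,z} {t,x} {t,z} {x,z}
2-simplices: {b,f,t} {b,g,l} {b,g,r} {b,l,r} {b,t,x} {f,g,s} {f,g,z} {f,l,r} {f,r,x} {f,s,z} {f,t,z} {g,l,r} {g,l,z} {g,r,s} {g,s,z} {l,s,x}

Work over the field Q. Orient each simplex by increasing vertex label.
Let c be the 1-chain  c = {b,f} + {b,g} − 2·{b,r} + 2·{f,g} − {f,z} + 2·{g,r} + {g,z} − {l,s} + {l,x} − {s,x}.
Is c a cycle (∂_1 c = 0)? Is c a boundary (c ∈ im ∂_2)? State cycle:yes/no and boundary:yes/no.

cycle:yes boundary:no

n_0=9 n_1=31 n_2=16  [Q]
∂1: piv[bf,bg,bl,br,bt,bx,bz,fs] rk=8  ker:fg,fl,fr,ft,fx,fz,gl,gr,gs,gt,gz,lr,ls,lx,lz,rs,rx,rz,sx,sz,tx,tz,xz
∂2: piv[bft,bgl,bgr,blr,btx,fgs,fgz,flr,frx,fsz,ftz,glz,grs,lsx] rk=14  ker:glr,gsz
∂1c = 0
c vs im∂2: residual ≠ 0 ⇒ not boundary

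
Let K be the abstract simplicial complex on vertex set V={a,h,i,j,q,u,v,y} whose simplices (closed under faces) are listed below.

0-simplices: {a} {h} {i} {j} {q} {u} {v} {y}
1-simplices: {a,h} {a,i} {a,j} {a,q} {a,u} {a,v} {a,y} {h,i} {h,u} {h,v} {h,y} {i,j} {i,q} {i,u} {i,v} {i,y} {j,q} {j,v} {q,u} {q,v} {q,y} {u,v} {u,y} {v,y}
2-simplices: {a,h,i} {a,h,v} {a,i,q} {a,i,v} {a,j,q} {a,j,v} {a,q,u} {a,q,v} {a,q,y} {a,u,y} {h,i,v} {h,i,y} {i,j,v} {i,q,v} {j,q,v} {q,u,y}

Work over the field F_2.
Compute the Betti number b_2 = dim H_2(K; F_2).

b_2=4

n_0=8 n_1=24 n_2=16  [Z2]
∂1: piv[ah,ai,aj,aq,au,av,ay] rk=7  ker:hi,hu,hv,hy,ij,iq,iu,iv,iy,jq,jv,qu,qv,qy,uv,uy,vy
∂2: piv[ahi,ahv,aiq,aiv,ajq,ajv,aqu,aqv,aqy,auy,hiy,ijv] rk=12  ker:hiv,iqv,jqv,quy
b_2=(16−12)−0=4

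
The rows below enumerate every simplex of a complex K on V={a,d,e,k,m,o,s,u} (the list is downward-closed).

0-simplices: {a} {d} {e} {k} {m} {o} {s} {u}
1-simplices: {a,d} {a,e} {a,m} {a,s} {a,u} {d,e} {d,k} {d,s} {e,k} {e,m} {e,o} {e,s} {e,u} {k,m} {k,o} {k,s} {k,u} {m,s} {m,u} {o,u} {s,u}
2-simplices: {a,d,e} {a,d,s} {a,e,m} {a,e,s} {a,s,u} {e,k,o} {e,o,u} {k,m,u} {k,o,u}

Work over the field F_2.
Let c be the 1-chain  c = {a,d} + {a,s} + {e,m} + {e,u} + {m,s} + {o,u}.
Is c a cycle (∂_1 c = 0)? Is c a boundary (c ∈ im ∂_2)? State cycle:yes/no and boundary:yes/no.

n_0=8 n_1=21 n_2=9  [Z2]
∂1: piv[ad,ae,am,as,au,dk,eo] rk=7  ker:de,ds,ek,em,es,eu,km,ko,ks,ku,ms,mu,ou,su
∂2: piv[ade,ads,aem,aes,asu,eko,eou,kmu,kou] rk=9
∂1c = {d} + {o}

cycle:no boundary:no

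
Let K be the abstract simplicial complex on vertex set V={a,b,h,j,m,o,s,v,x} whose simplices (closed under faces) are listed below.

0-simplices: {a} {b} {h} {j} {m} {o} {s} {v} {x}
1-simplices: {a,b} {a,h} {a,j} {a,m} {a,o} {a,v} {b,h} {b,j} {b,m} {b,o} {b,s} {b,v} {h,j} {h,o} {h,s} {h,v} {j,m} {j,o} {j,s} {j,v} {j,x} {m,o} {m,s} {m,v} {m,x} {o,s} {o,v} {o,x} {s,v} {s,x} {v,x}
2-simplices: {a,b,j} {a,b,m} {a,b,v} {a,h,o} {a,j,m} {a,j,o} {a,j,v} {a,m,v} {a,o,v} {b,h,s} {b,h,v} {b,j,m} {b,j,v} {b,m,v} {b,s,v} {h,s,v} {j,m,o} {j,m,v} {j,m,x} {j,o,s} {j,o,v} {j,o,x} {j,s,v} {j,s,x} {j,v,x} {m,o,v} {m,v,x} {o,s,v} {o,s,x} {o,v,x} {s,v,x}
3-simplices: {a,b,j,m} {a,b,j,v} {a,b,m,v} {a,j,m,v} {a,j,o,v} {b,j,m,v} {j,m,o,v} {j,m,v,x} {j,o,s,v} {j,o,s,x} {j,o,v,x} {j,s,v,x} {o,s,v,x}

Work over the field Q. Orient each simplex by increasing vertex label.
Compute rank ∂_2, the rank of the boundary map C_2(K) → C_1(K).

n_0=9 n_1=31 n_2=31 n_3=13  [Q]
∂1: piv[ab,ah,aj,am,ao,av,bs,jx] rk=8  ker:bh,bj,bm,bo,bv,hj,ho,hs,hv,jm,jo,js,jv,mo,ms,mv,mx,os,ov,ox,sv,sx,vx
∂2: piv[abj,abm,abv,aho,ajm,ajo,ajv,amv,aov,bhs,bhv,bsv,jmo,jmx,jos,jox,jsv,jsx,jvx] rk=19  ker:bjm,bjv,bmv,hsv,jmv,jov,mov,mvx,osv,osx,ovx,svx
∂3: piv[abjm,abjv,abmv,ajmv,ajov,jmov,jmvx,josv,josx,jovx,jsvx] rk=11  ker:bjmv,osvx
rk∂_2=19

rank∂_2=19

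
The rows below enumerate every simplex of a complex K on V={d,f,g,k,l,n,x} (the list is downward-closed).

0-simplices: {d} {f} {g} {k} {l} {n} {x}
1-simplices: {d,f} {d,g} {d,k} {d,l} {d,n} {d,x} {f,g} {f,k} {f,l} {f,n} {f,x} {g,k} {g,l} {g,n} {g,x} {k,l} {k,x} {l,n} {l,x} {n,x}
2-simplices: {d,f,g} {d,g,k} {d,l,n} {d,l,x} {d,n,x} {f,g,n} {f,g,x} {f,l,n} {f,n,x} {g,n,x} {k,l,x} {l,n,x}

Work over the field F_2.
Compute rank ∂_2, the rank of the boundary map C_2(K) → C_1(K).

n_0=7 n_1=20 n_2=12  [Z2]
∂1: piv[df,dg,dk,dl,dn,dx] rk=6  ker:fg,fk,fl,fn,fx,gk,gl,gn,gx,kl,kx,ln,lx,nx
∂2: piv[dfg,dgk,dln,dlx,dnx,fgn,fgx,fln,fnx,klx] rk=10  ker:gnx,lnx
rk∂_2=10

rank∂_2=10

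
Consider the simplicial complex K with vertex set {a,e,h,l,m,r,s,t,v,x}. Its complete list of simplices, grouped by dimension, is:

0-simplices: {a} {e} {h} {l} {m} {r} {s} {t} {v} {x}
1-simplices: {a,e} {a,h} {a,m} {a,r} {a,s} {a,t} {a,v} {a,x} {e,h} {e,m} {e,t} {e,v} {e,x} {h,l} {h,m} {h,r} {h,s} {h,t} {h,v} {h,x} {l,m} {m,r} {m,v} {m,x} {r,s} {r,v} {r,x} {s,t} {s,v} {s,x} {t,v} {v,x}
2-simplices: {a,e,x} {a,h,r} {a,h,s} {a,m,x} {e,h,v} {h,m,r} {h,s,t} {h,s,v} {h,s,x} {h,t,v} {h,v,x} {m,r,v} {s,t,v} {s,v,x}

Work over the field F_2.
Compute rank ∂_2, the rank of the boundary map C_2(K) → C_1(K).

n_0=10 n_1=32 n_2=14  [Z2]
∂1: piv[ae,ah,am,ar,as,at,av,ax,hl] rk=9  ker:eh,em,et,ev,ex,hm,hr,hs,ht,hv,hx,lm,mr,mv,mx,rs,rv,rx,st,sv,sx,tv,vx
∂2: piv[aex,ahr,ahs,amx,ehv,hmr,hst,hsv,hsx,htv,hvx,mrv] rk=12  ker:stv,svx
rk∂_2=12

rank∂_2=12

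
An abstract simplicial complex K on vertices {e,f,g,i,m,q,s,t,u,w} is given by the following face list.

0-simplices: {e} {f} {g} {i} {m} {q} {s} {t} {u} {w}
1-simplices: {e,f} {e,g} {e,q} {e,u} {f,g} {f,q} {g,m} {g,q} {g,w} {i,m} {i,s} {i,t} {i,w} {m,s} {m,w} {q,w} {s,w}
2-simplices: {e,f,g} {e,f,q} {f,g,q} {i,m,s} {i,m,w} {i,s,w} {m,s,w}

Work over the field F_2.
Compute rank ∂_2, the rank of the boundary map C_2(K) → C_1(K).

rank∂_2=6

n_0=10 n_1=17 n_2=7  [Z2]
∂1: piv[ef,eg,eq,eu,gm,gw,im,is,it] rk=9  ker:fg,fq,gq,iw,ms,mw,qw,sw
∂2: piv[efg,efq,fgq,ims,imw,isw] rk=6  ker:msw
rk∂_2=6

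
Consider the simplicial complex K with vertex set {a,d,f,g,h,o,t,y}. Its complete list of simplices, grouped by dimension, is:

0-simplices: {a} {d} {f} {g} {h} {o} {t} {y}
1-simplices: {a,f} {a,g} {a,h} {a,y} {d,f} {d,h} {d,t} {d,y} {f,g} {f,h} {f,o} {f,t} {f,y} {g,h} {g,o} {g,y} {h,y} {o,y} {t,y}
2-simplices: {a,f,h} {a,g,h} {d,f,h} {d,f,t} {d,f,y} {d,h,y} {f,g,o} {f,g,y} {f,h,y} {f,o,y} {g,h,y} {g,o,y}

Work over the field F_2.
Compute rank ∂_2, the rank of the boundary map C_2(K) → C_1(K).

rank∂_2=10

n_0=8 n_1=19 n_2=12  [Z2]
∂1: piv[af,ag,ah,ay,df,dt,fo] rk=7  ker:dh,dy,fg,fh,ft,fy,gh,go,gy,hy,oy,ty
∂2: piv[afh,agh,dfh,dft,dfy,dhy,fgo,fgy,foy,ghy] rk=10  ker:fhy,goy
rk∂_2=10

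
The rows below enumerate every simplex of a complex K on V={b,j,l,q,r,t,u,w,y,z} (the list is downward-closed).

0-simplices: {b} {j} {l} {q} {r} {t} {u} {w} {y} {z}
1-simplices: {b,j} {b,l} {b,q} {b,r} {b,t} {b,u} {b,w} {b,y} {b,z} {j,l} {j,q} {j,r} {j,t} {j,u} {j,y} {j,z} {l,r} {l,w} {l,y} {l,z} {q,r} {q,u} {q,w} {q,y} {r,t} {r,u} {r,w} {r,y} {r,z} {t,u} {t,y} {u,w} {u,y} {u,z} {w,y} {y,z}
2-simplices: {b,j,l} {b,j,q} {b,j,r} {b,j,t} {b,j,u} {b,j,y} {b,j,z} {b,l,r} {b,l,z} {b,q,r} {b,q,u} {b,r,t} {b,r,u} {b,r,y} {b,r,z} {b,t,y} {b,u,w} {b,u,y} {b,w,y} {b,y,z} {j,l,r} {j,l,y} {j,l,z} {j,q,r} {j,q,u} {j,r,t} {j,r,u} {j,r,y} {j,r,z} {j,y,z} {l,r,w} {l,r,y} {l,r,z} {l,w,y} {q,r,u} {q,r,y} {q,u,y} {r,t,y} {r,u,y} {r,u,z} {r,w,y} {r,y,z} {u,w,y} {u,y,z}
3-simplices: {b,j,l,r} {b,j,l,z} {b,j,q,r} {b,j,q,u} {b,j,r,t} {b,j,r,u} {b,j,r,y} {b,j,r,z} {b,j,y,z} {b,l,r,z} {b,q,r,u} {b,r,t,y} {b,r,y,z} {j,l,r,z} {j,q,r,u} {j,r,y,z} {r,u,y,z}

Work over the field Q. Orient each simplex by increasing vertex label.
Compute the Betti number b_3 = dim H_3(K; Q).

b_3=3

n_0=10 n_1=36 n_2=44 n_3=17  [Q]
∂1: piv[bj,bl,bq,br,bt,bu,bw,by,bz] rk=9  ker:jl,jq,jr,jt,ju,jy,jz,lr,lw,ly,lz,qr,qu,qw,qy,rt,ru,rw,ry,rz,tu,ty,uw,uy,uz,wy,yz
∂2: piv[bjl,bjq,bjr,bjt,bju,bjy,bjz,blr,blz,bqr,bqu,brt,bru,bry,brz,bty,buw,buy,bwy,byz,jly,lrw,lwy,qry,ruz] rk=25  ker:jlr,jlz,jqr,jqu,jrt,jru,jry,jrz,jyz,lry,lrz,qru,quy,rty,ruy,rwy,ryz,uwy,uyz
∂3: piv[bjlr,bjlz,bjqr,bjqu,bjrt,bjru,bjry,bjrz,bjyz,blrz,bqru,brty,bryz,ruyz] rk=14  ker:jlrz,jqru,jryz
b_3=(17−14)−0=3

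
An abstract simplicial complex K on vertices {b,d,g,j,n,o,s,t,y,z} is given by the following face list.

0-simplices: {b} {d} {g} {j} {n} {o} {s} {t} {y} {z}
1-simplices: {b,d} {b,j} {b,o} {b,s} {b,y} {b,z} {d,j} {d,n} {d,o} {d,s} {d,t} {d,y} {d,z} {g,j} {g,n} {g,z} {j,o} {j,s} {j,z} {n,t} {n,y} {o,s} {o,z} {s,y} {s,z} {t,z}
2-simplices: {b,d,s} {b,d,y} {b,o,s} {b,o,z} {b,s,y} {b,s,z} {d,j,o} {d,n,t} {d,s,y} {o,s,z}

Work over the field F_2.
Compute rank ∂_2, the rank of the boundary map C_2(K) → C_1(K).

n_0=10 n_1=26 n_2=10  [Z2]
∂1: piv[bd,bj,bo,bs,by,bz,dn,dt,gj] rk=9  ker:dj,do,ds,dy,dz,gn,gz,jo,js,jz,nt,ny,os,oz,sy,sz,tz
∂2: piv[bds,bdy,bos,boz,bsy,bsz,djo,dnt] rk=8  ker:dsy,osz
rk∂_2=8

rank∂_2=8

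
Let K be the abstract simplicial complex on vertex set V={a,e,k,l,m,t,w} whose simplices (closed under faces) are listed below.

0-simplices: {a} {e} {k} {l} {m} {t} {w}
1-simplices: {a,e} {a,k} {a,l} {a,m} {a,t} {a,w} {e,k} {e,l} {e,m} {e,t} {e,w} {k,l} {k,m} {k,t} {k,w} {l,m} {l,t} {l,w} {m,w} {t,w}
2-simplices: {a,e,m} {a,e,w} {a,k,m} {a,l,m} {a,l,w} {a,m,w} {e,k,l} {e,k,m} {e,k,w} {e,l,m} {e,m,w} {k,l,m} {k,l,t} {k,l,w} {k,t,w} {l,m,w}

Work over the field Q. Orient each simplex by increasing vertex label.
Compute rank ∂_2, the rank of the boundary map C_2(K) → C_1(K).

n_0=7 n_1=20 n_2=16  [Q]
∂1: piv[ae,ak,al,am,at,aw] rk=6  ker:ek,el,em,et,ew,kl,km,kt,kw,lm,lt,lw,mw,tw
∂2: piv[aem,aew,akm,alm,alw,amw,ekl,ekm,ekw,elm,klt,ktw] rk=12  ker:emw,klm,klw,lmw
rk∂_2=12

rank∂_2=12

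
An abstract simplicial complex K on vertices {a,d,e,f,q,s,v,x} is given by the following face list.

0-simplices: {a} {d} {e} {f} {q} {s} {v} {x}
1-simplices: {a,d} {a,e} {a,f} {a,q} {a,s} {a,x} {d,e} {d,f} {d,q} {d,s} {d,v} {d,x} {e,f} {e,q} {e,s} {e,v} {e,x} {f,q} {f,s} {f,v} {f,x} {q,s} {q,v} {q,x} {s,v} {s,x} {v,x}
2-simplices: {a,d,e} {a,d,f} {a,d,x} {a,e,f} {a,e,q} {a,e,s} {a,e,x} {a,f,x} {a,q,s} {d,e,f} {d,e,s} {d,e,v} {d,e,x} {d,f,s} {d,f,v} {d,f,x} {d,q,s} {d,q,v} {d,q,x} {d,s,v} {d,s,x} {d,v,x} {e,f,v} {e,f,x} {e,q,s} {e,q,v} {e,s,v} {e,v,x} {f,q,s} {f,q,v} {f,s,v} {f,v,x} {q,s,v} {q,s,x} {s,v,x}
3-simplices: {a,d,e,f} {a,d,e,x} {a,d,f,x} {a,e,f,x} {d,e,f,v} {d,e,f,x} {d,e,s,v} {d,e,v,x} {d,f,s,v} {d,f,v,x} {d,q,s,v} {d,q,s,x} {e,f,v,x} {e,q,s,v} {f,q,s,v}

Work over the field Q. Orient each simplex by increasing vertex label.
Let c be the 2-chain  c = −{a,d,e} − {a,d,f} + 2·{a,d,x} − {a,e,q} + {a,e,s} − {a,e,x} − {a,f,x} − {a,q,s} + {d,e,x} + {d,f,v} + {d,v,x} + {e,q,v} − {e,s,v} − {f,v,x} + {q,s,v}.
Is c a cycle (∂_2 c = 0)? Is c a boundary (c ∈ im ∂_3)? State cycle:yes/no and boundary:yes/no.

n_0=8 n_1=27 n_2=35 n_3=15  [Q]
∂1: piv[ad,ae,af,aq,as,ax,dv] rk=7  ker:de,df,dq,ds,dx,ef,eq,es,ev,ex,fq,fs,fv,fx,qs,qv,qx,sv,sx,vx
∂2: piv[ade,adf,adx,aef,aeq,aes,aex,afx,aqs,des,dev,dfs,dfv,dqs,dqv,dqx,dsv,dsx,dvx,fqs] rk=20  ker:def,dex,dfx,efv,efx,eqs,eqv,esv,evx,fqv,fsv,fvx,qsv,qsx,svx
∂3: piv[adef,adex,adfx,aefx,defv,desv,devx,dfsv,dfvx,dqsv,dqsx,eqsv,fqsv] rk=13  ker:defx,efvx
∂2c = 0
c vs im∂3: residual ≠ 0 ⇒ not boundary

cycle:yes boundary:no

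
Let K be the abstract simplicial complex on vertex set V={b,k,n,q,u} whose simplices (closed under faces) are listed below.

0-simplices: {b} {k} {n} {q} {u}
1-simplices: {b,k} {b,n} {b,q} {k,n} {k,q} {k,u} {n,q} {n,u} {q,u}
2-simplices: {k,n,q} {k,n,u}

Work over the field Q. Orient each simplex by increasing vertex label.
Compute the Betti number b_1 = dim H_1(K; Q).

b_1=3

n_0=5 n_1=9 n_2=2  [Q]
∂1: piv[bk,bn,bq,ku] rk=4  ker:kn,kq,nq,nu,qu
∂2: piv[knq,knu] rk=2
b_1=(9−4)−2=3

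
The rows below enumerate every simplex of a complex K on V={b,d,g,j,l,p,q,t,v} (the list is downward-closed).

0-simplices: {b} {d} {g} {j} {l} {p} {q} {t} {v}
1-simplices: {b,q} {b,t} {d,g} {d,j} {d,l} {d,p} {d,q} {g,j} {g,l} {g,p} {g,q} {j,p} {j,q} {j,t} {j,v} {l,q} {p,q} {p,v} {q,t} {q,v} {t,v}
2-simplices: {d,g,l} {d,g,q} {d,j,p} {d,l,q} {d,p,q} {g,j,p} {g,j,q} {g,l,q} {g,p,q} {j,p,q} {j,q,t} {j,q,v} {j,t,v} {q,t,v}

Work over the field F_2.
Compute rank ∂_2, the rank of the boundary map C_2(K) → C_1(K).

rank∂_2=11

n_0=9 n_1=21 n_2=14  [Z2]
∂1: piv[bq,bt,dg,dj,dl,dp,dq,jv] rk=8  ker:gj,gl,gp,gq,jp,jq,jt,lq,pq,pv,qt,qv,tv
∂2: piv[dgl,dgq,djp,dlq,dpq,gjp,gjq,gpq,jqt,jqv,jtv] rk=11  ker:glq,jpq,qtv
rk∂_2=11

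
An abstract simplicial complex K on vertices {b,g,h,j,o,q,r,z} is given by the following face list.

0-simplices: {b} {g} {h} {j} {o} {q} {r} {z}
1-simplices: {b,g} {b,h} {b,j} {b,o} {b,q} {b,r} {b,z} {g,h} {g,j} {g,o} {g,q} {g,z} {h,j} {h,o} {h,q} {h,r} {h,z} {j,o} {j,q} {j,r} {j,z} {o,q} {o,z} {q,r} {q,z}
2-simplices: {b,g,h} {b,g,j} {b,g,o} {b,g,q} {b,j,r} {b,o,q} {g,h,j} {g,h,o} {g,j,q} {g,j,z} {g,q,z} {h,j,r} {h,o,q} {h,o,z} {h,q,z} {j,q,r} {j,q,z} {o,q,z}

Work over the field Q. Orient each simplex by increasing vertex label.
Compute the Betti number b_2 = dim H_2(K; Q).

n_0=8 n_1=25 n_2=18  [Q]
∂1: piv[bg,bh,bj,bo,bq,br,bz] rk=7  ker:gh,gj,go,gq,gz,hj,ho,hq,hr,hz,jo,jq,jr,jz,oq,oz,qr,qz
∂2: piv[bgh,bgj,bgo,bgq,bjr,boq,ghj,gho,gjq,gjz,gqz,hjr,hoq,hoz,hqz,jqr] rk=16  ker:jqz,oqz
b_2=(18−16)−0=2

b_2=2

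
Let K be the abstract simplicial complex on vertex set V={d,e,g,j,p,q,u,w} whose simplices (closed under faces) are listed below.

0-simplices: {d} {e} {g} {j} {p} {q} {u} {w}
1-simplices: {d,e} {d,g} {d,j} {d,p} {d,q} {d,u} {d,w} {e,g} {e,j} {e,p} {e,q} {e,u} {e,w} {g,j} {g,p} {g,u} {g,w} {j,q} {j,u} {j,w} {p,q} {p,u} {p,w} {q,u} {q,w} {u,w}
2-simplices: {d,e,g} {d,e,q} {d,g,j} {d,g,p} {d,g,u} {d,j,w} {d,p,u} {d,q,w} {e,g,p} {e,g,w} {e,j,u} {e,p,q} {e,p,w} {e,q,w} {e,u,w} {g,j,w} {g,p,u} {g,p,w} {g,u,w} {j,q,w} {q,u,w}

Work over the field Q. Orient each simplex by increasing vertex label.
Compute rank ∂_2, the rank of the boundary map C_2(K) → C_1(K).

rank∂_2=18

n_0=8 n_1=26 n_2=21  [Q]
∂1: piv[de,dg,dj,dp,dq,du,dw] rk=7  ker:eg,ej,ep,eq,eu,ew,gj,gp,gu,gw,jq,ju,jw,pq,pu,pw,qu,qw,uw
∂2: piv[deg,deq,dgj,dgp,dgu,djw,dpu,dqw,egp,egw,eju,epq,epw,eqw,euw,guw,jqw,quw] rk=18  ker:gjw,gpu,gpw
rk∂_2=18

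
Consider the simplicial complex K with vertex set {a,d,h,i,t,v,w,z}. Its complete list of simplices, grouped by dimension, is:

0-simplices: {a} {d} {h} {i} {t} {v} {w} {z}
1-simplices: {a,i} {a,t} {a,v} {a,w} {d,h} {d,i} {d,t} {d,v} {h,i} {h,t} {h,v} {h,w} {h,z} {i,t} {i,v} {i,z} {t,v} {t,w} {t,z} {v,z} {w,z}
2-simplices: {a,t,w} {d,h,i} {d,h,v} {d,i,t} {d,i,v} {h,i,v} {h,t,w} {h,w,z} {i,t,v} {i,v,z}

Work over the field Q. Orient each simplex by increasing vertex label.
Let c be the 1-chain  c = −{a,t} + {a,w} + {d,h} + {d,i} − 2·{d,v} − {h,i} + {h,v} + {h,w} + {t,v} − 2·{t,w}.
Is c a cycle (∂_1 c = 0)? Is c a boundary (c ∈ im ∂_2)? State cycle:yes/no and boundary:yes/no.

cycle:yes boundary:no

n_0=8 n_1=21 n_2=10  [Q]
∂1: piv[ai,at,av,aw,dh,di,hz] rk=7  ker:dt,dv,hi,ht,hv,hw,it,iv,iz,tv,tw,tz,vz,wz
∂2: piv[atw,dhi,dhv,dit,div,htw,hwz,itv,ivz] rk=9  ker:hiv
∂1c = 0
c vs im∂2: residual ≠ 0 ⇒ not boundary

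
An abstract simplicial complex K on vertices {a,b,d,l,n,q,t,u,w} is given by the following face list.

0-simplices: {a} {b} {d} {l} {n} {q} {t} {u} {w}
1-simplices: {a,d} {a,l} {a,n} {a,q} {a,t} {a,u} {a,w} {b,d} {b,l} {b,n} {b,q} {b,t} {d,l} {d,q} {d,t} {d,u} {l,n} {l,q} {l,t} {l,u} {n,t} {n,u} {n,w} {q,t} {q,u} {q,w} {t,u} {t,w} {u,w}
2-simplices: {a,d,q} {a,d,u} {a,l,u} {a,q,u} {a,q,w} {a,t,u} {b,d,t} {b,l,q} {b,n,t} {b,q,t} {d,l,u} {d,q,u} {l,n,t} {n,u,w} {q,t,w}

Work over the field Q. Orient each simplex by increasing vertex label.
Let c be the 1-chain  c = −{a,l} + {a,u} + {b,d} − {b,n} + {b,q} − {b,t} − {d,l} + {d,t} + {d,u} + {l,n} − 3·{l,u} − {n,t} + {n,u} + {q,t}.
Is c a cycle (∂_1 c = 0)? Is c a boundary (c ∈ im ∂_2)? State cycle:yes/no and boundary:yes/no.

n_0=9 n_1=29 n_2=15  [Q]
∂1: piv[ad,al,an,aq,at,au,aw,bd] rk=8  ker:bl,bn,bq,bt,dl,dq,dt,du,ln,lq,lt,lu,nt,nu,nw,qt,qu,qw,tu,tw,uw
∂2: piv[adq,adu,alu,aqu,aqw,atu,bdt,blq,bnt,bqt,dlu,lnt,nuw,qtw] rk=14  ker:dqu
∂1c = 0
c vs im∂2: residual ≠ 0 ⇒ not boundary

cycle:yes boundary:no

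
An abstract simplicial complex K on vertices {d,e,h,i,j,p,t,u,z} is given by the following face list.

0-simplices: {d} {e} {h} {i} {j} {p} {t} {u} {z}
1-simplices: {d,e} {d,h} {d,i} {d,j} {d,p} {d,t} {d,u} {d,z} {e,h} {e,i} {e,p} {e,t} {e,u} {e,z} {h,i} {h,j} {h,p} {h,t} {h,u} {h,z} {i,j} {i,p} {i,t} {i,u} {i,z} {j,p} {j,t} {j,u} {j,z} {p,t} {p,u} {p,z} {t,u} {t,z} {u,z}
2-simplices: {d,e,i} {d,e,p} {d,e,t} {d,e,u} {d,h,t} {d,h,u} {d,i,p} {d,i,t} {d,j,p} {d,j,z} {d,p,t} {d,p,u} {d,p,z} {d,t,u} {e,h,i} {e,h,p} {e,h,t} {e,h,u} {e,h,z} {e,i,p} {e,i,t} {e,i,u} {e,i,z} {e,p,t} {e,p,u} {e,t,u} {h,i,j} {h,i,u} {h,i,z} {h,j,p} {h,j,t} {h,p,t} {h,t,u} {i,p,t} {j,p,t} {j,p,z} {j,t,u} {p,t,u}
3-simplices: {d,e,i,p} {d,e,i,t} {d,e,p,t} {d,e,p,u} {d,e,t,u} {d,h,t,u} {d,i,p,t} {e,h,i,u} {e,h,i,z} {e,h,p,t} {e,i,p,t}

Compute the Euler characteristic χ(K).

χ(K)=1

n_0=9 n_1=35 n_2=38 n_3=11
χ=+9−35+38−11=1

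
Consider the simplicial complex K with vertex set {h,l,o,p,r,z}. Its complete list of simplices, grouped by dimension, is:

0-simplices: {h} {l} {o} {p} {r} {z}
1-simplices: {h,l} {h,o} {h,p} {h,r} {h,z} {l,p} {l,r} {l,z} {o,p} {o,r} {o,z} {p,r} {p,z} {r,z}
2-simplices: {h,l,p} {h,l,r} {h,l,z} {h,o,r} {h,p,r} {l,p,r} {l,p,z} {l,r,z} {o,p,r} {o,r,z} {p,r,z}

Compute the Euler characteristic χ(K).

n_0=6 n_1=14 n_2=11
χ=+6−14+11=3

χ(K)=3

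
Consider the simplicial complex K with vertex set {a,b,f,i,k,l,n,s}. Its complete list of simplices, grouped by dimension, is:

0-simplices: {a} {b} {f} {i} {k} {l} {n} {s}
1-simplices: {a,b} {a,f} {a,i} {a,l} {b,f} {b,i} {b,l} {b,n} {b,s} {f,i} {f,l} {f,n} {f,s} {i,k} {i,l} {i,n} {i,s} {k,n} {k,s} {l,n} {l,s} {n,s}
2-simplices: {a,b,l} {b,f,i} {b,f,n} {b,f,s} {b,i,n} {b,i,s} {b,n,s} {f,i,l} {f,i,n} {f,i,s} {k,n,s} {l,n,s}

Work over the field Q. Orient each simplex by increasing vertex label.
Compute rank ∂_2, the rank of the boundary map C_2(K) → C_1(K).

n_0=8 n_1=22 n_2=12  [Q]
∂1: piv[ab,af,ai,al,bn,bs,ik] rk=7  ker:bf,bi,bl,fi,fl,fn,fs,il,in,is,kn,ks,ln,ls,ns
∂2: piv[abl,bfi,bfn,bfs,bin,bis,bns,fil,kns,lns] rk=10  ker:fin,fis
rk∂_2=10

rank∂_2=10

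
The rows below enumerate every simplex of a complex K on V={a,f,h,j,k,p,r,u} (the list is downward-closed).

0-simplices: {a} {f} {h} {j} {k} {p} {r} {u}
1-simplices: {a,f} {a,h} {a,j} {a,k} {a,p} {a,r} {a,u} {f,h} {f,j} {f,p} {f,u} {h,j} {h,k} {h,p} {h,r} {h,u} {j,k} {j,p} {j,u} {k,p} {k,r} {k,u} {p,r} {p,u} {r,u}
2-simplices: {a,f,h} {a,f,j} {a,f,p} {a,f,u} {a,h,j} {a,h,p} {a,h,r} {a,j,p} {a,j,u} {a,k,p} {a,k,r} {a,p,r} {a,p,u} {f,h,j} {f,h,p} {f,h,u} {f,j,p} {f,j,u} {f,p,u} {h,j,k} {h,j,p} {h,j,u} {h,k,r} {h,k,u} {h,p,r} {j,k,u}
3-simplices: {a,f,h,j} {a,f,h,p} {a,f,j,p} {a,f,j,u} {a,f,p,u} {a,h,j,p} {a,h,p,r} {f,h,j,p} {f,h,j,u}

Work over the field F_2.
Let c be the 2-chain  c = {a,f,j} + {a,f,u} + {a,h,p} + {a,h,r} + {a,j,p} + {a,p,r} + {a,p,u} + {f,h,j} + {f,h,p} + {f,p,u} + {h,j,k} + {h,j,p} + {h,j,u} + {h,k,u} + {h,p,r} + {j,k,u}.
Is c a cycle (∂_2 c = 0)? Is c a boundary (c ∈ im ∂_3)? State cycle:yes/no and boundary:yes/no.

n_0=8 n_1=25 n_2=26 n_3=9  [Z2]
∂1: piv[af,ah,aj,ak,ap,ar,au] rk=7  ker:fh,fj,fp,fu,hj,hk,hp,hr,hu,jk,jp,ju,kp,kr,ku,pr,pu,ru
∂2: piv[afh,afj,afp,afu,ahj,ahp,ahr,ajp,aju,akp,akr,apr,apu,fhu,hjk,hkr,hku] rk=17  ker:fhj,fhp,fjp,fju,fpu,hjp,hju,hpr,jku
∂3: piv[afhj,afhp,afjp,afju,afpu,ahjp,ahpr,fhju] rk=8  ker:fhjp
∂2c = 0
c vs im∂3: residual ≠ 0 ⇒ not boundary

cycle:yes boundary:no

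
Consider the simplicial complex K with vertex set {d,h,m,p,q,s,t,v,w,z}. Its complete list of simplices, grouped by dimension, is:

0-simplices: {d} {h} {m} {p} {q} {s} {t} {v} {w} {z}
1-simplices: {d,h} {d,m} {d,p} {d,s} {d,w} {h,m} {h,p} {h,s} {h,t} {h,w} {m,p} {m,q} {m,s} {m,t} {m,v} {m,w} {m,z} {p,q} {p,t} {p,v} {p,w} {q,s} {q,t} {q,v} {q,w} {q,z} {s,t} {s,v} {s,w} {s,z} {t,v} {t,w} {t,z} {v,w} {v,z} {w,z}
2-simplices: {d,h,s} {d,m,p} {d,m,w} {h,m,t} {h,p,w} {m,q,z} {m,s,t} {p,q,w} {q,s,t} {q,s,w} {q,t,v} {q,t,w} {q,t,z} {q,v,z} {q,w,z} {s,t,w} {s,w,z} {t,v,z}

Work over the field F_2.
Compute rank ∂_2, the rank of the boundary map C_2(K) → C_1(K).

rank∂_2=16

n_0=10 n_1=36 n_2=18  [Z2]
∂1: piv[dh,dm,dp,ds,dw,ht,mq,mv,mz] rk=9  ker:hm,hp,hs,hw,mp,ms,mt,mw,pq,pt,pv,pw,qs,qt,qv,qw,qz,st,sv,sw,sz,tv,tw,tz,vw,vz,wz
∂2: piv[dhs,dmp,dmw,hmt,hpw,mqz,mst,pqw,qst,qsw,qtv,qtw,qtz,qvz,qwz,swz] rk=16  ker:stw,tvz
rk∂_2=16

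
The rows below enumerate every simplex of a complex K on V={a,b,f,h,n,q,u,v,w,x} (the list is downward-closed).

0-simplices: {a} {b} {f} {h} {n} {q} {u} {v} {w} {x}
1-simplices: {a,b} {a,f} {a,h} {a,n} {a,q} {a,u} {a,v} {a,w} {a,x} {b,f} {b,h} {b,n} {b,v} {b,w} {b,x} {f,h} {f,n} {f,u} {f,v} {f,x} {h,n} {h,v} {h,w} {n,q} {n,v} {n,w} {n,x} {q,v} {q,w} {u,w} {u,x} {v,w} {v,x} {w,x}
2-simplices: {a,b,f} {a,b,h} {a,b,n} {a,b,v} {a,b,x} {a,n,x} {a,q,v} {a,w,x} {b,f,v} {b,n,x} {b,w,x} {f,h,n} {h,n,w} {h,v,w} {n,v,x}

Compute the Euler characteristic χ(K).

χ(K)=-9

n_0=10 n_1=34 n_2=15
χ=+10−34+15=-9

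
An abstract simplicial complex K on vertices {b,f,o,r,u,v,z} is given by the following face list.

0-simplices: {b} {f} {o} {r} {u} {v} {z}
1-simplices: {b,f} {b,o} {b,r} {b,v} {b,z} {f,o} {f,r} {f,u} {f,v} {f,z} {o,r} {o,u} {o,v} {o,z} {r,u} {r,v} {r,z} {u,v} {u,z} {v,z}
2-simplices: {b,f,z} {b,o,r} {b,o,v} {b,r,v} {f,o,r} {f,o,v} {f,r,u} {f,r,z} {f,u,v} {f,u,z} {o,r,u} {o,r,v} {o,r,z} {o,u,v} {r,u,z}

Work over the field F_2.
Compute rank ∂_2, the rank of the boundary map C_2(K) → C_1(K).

rank∂_2=12

n_0=7 n_1=20 n_2=15  [Z2]
∂1: piv[bf,bo,br,bv,bz,fu] rk=6  ker:fo,fr,fv,fz,or,ou,ov,oz,ru,rv,rz,uv,uz,vz
∂2: piv[bfz,bor,bov,brv,for,fov,fru,frz,fuv,fuz,oru,orz] rk=12  ker:orv,ouv,ruz
rk∂_2=12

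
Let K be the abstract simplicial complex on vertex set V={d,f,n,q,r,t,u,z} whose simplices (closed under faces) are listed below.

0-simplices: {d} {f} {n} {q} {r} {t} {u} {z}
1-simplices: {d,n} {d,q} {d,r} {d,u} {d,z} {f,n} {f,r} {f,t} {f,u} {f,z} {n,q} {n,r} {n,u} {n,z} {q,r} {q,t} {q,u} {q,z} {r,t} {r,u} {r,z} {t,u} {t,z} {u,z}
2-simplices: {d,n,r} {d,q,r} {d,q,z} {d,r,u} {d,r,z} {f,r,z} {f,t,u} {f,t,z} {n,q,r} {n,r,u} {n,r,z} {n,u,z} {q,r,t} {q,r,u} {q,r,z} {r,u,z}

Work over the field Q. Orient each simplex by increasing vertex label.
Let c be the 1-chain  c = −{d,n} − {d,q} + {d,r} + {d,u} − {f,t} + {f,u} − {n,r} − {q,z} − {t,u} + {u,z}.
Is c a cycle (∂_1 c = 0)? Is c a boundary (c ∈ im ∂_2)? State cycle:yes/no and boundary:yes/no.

n_0=8 n_1=24 n_2=16  [Q]
∂1: piv[dn,dq,dr,du,dz,fn,ft] rk=7  ker:fr,fu,fz,nq,nr,nu,nz,qr,qt,qu,qz,rt,ru,rz,tu,tz,uz
∂2: piv[dnr,dqr,dqz,dru,drz,frz,ftu,ftz,nqr,nru,nrz,nuz,qrt,qru] rk=14  ker:qrz,ruz
∂1c = 0
c vs im∂2: reduces to 0 ⇒ boundary

cycle:yes boundary:yes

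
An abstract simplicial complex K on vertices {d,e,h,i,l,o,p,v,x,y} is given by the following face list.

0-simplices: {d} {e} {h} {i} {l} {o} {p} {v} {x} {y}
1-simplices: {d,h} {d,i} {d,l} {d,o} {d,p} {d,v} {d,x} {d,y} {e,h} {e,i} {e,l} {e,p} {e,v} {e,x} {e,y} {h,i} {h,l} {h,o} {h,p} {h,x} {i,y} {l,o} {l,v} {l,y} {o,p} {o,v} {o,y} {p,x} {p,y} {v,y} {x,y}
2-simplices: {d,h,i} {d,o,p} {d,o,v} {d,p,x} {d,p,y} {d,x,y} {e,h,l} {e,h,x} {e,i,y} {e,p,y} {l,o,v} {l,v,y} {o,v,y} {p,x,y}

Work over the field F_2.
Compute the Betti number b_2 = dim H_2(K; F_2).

n_0=10 n_1=31 n_2=14  [Z2]
∂1: piv[dh,di,dl,do,dp,dv,dx,dy,eh] rk=9  ker:ei,el,ep,ev,ex,ey,hi,hl,ho,hp,hx,iy,lo,lv,ly,op,ov,oy,px,py,vy,xy
∂2: piv[dhi,dop,dov,dpx,dpy,dxy,ehl,ehx,eiy,epy,lov,lvy,ovy] rk=13  ker:pxy
b_2=(14−13)−0=1

b_2=1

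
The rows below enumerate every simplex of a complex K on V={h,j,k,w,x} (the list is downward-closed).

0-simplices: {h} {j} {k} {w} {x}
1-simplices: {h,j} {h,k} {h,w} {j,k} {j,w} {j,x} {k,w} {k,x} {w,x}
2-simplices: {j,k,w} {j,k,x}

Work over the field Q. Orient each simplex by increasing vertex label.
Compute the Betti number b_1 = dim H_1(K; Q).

b_1=3

n_0=5 n_1=9 n_2=2  [Q]
∂1: piv[hj,hk,hw,jx] rk=4  ker:jk,jw,kw,kx,wx
∂2: piv[jkw,jkx] rk=2
b_1=(9−4)−2=3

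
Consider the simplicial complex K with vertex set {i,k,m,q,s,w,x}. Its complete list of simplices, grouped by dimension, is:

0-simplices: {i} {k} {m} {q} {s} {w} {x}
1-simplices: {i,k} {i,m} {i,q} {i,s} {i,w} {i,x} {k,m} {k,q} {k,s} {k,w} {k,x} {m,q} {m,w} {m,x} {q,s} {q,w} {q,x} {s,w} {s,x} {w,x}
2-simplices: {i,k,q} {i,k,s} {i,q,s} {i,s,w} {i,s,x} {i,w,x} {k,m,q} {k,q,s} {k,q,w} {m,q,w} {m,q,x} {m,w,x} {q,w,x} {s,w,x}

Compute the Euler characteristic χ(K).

χ(K)=1

n_0=7 n_1=20 n_2=14
χ=+7−20+14=1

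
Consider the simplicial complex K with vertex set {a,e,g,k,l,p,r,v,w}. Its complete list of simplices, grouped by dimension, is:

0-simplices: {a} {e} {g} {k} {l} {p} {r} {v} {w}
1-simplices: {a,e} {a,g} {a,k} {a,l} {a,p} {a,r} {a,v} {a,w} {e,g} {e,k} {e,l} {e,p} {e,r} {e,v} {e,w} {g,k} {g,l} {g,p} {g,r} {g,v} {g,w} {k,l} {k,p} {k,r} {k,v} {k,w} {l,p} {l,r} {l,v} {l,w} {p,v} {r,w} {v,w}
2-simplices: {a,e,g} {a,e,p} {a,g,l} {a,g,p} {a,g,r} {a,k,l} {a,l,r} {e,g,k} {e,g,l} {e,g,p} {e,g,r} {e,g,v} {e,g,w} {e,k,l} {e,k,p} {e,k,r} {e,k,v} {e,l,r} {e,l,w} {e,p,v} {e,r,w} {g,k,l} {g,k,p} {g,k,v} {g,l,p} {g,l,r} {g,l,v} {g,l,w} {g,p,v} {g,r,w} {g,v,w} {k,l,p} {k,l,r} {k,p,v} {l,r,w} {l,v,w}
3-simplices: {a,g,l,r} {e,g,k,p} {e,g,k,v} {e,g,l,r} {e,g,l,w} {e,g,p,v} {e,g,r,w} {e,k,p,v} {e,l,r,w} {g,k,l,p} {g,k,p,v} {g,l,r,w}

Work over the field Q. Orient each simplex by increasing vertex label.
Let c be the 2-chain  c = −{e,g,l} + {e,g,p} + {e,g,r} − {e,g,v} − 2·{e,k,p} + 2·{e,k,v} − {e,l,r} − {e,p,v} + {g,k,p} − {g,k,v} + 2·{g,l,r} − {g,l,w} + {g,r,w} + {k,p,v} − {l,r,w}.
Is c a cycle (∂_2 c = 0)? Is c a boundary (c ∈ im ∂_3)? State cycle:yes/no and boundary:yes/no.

cycle:yes boundary:yes

n_0=9 n_1=33 n_2=36 n_3=12  [Q]
∂1: piv[ae,ag,ak,al,ap,ar,av,aw] rk=8  ker:eg,ek,el,ep,er,ev,ew,gk,gl,gp,gr,gv,gw,kl,kp,kr,kv,kw,lp,lr,lv,lw,pv,rw,vw
∂2: piv[aeg,aep,agl,agp,agr,akl,alr,egk,egl,egr,egv,egw,ekl,ekp,ekr,ekv,elw,epv,erw,glp,glv,gvw] rk=22  ker:egp,elr,gkl,gkp,gkv,glr,glw,gpv,grw,klp,klr,kpv,lrw,lvw
∂3: piv[aglr,egkp,egkv,eglr,eglw,egpv,egrw,ekpv,elrw,gklp] rk=10  ker:gkpv,glrw
∂2c = 0
c vs im∂3: reduces to 0 ⇒ boundary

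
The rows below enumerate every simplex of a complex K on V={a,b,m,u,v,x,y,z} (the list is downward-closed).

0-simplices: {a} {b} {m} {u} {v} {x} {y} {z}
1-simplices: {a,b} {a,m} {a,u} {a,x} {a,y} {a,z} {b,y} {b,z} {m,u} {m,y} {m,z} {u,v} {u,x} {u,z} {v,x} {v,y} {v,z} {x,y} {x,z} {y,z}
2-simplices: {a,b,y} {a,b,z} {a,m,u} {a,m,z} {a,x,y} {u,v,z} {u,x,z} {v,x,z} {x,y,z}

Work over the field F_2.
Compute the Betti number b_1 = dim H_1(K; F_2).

n_0=8 n_1=20 n_2=9  [Z2]
∂1: piv[ab,am,au,ax,ay,az,uv] rk=7  ker:by,bz,mu,my,mz,ux,uz,vx,vy,vz,xy,xz,yz
∂2: piv[aby,abz,amu,amz,axy,uvz,uxz,vxz,xyz] rk=9
b_1=(20−7)−9=4

b_1=4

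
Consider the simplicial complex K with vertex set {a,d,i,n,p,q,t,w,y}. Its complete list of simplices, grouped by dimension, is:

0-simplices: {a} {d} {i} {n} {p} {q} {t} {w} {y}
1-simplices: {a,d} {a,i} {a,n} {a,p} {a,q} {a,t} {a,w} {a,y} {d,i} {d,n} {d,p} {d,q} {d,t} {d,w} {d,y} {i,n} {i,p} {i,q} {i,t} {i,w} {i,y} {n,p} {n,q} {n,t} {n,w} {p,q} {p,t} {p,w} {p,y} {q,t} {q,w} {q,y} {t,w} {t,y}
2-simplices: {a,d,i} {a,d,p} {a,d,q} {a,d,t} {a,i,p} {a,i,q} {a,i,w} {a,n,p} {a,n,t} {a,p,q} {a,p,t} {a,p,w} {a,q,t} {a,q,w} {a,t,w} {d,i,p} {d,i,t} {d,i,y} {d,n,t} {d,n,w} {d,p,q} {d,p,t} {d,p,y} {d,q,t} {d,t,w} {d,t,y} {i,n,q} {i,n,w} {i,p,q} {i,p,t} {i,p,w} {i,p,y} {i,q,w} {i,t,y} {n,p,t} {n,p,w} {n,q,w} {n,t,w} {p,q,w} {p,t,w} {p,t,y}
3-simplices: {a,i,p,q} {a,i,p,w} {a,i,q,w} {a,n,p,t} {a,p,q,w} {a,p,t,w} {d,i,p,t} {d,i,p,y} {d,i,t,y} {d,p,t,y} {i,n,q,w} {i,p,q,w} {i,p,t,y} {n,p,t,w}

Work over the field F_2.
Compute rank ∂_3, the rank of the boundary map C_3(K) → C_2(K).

rank∂_3=12

n_0=9 n_1=34 n_2=41 n_3=14  [Z2]
∂1: piv[ad,ai,an,ap,aq,at,aw,ay] rk=8  ker:di,dn,dp,dq,dt,dw,dy,in,ip,iq,it,iw,iy,np,nq,nt,nw,pq,pt,pw,py,qt,qw,qy,tw,ty
∂2: piv[adi,adp,adq,adt,aip,aiq,aiw,anp,ant,apq,apt,apw,aqt,aqw,atw,dit,diy,dnt,dnw,dpy,dtw,dty,inq,inw] rk=24  ker:dip,dpq,dpt,dqt,ipq,ipt,ipw,ipy,iqw,ity,npt,npw,nqw,ntw,pqw,ptw,pty
∂3: piv[aipq,aipw,aiqw,anpt,apqw,aptw,dipt,dipy,dity,dpty,inqw,nptw] rk=12  ker:ipqw,ipty
rk∂_3=12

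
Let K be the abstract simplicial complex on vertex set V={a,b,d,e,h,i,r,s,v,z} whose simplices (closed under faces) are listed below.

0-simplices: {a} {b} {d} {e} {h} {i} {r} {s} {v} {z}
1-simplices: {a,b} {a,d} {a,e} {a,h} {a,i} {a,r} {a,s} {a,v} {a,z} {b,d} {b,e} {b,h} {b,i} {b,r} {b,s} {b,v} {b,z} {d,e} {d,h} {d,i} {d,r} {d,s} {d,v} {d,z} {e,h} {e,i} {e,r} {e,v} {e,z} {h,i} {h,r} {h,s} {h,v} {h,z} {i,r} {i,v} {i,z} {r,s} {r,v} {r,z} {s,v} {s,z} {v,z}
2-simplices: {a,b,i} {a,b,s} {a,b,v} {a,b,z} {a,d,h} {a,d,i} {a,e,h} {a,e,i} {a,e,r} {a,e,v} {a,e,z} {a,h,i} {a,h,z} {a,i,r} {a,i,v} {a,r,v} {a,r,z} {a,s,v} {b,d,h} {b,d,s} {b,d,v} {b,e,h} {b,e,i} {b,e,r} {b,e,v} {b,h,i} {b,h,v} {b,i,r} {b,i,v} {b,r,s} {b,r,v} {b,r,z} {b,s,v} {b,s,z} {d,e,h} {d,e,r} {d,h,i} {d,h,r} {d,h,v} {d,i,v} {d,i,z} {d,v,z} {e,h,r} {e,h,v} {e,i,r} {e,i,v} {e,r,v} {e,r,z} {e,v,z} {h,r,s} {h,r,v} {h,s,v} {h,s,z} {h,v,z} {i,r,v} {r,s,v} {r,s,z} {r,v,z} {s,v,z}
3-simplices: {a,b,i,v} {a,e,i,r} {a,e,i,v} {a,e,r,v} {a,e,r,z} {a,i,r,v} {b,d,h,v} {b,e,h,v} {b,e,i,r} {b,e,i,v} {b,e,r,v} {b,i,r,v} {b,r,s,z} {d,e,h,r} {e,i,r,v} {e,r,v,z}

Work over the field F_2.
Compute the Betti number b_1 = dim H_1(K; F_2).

n_0=10 n_1=43 n_2=59 n_3=16  [Z2]
∂1: piv[ab,ad,ae,ah,ai,ar,as,av,az] rk=9  ker:bd,be,bh,bi,br,bs,bv,bz,de,dh,di,dr,ds,dv,dz,eh,ei,er,ev,ez,hi,hr,hs,hv,hz,ir,iv,iz,rs,rv,rz,sv,sz,vz
∂2: piv[abi,abs,abv,abz,adh,adi,aeh,aei,aer,aev,aez,ahi,ahz,air,aiv,arv,arz,asv,bdh,bds,bdv,beh,bei,ber,bhv,brs,bsz,deh,der,dhr,diz,dvz,evz,hrs] rk=34  ker:bev,bhi,bir,biv,brv,brz,bsv,dhi,dhv,div,ehr,ehv,eir,eiv,erv,erz,hrv,hsv,hsz,hvz,irv,rsv,rsz,rvz,svz
∂3: piv[abiv,aeir,aeiv,aerv,aerz,airv,bdhv,behv,beir,beiv,berv,brsz,dehr,ervz] rk=14  ker:birv,eirv
b_1=(43−9)−34=0

b_1=0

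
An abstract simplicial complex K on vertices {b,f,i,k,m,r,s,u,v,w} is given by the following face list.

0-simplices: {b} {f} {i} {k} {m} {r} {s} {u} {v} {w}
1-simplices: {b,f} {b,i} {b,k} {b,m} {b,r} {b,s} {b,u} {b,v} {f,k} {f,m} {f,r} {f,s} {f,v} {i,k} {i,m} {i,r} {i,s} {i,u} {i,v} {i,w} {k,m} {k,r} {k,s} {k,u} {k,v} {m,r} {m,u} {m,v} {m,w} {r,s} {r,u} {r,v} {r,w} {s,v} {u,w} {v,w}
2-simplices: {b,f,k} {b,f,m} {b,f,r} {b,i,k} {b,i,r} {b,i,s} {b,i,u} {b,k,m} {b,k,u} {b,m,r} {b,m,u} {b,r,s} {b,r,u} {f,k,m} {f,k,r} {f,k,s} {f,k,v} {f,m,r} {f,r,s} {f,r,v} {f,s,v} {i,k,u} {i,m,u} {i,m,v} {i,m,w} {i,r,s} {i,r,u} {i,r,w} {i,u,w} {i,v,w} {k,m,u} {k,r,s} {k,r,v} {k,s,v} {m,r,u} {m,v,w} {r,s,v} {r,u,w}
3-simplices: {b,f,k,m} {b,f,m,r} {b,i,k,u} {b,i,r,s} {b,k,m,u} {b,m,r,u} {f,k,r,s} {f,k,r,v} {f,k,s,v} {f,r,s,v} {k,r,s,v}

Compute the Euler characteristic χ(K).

χ(K)=1

n_0=10 n_1=36 n_2=38 n_3=11
χ=+10−36+38−11=1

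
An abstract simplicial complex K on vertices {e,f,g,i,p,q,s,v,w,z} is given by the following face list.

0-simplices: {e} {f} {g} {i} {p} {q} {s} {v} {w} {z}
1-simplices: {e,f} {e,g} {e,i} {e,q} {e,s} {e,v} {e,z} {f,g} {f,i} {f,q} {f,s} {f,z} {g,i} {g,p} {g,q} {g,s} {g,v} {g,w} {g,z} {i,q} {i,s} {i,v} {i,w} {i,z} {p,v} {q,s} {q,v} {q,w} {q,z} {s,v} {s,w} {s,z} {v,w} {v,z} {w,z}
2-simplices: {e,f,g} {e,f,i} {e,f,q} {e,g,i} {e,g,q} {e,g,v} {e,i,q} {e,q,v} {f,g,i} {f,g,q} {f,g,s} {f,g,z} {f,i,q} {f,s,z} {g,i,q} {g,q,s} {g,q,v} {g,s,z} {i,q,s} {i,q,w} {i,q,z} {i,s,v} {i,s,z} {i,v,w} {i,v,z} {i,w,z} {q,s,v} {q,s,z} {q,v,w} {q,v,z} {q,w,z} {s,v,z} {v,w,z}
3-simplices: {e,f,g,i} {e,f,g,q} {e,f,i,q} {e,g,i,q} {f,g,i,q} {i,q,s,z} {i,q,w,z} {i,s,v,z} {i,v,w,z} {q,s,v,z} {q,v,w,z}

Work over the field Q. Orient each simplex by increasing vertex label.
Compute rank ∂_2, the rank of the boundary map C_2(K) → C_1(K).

n_0=10 n_1=35 n_2=33 n_3=11  [Q]
∂1: piv[ef,eg,ei,eq,es,ev,ez,gp,gw] rk=9  ker:fg,fi,fq,fs,fz,gi,gq,gs,gv,gz,iq,is,iv,iw,iz,pv,qs,qv,qw,qz,sv,sw,sz,vw,vz,wz
∂2: piv[efg,efi,efq,egi,egq,egv,eiq,eqv,fgs,fgz,fsz,gqs,iqs,iqw,iqz,isv,isz,ivw,ivz,iwz,qsv] rk=21  ker:fgi,fgq,fiq,giq,gqv,gsz,qsz,qvw,qvz,qwz,svz,vwz
∂3: piv[efgi,efgq,efiq,egiq,iqsz,iqwz,isvz,ivwz,qsvz,qvwz] rk=10  ker:fgiq
rk∂_2=21

rank∂_2=21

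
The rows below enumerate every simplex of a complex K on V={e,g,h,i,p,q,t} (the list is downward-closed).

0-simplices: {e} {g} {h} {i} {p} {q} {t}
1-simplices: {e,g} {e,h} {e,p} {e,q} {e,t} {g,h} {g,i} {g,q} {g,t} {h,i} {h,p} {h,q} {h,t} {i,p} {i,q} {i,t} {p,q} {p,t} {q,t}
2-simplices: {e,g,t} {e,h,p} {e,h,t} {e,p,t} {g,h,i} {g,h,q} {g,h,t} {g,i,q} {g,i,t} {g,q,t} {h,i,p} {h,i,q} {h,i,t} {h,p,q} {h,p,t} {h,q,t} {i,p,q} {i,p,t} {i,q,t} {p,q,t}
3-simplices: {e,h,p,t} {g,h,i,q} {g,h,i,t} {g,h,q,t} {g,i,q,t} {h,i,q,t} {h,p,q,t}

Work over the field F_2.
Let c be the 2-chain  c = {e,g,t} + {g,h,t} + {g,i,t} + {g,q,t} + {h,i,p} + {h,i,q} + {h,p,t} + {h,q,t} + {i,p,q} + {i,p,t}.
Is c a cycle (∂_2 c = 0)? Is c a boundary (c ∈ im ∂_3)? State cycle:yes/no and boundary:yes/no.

cycle:no boundary:no

n_0=7 n_1=19 n_2=20 n_3=7  [Z2]
∂1: piv[eg,eh,ep,eq,et,gi] rk=6  ker:gh,gq,gt,hi,hp,hq,ht,ip,iq,it,pq,pt,qt
∂2: piv[egt,ehp,eht,ept,ghi,ghq,ght,giq,git,gqt,hip,hpq] rk=12  ker:hiq,hit,hpt,hqt,ipq,ipt,iqt,pqt
∂3: piv[ehpt,ghiq,ghit,ghqt,giqt,hpqt] rk=6  ker:hiqt
∂2c = {e,g} + {e,t} + {g,h} + {g,i} + {g,q} + {h,t} + {i,p} + {p,q}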